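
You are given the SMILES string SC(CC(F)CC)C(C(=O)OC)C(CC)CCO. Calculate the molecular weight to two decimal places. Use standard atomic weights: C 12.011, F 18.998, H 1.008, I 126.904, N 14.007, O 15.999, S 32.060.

First, the molecular formula is C13H25FO3S (counting implicit H from valence).
  C: 13 × 12.011 = 156.143
  F: 1 × 18.998 = 18.998
  H: 25 × 1.008 = 25.200
  O: 3 × 15.999 = 47.997
  S: 1 × 32.060 = 32.060
Sum: 13×12.011 + 1×18.998 + 25×1.008 + 3×15.999 + 1×32.060 = 280.398 → 280.40 g/mol.

280.40 g/mol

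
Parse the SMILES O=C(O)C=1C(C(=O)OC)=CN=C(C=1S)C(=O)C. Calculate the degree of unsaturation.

Molecular formula: C10H9NO5S.
DoU = (2C + 2 + N − H − X) / 2, where X is the halogen count and O/S are ignored.
    = (2·10 + 2 + 1 − 9 − 0) / 2 = 14 / 2 = 7.

7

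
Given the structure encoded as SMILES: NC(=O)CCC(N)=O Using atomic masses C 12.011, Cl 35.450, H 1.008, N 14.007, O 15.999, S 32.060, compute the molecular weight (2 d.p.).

First, the molecular formula is C4H8N2O2 (counting implicit H from valence).
  C: 4 × 12.011 = 48.044
  H: 8 × 1.008 = 8.064
  N: 2 × 14.007 = 28.014
  O: 2 × 15.999 = 31.998
Sum: 4×12.011 + 8×1.008 + 2×14.007 + 2×15.999 = 116.120 → 116.12 g/mol.

116.12 g/mol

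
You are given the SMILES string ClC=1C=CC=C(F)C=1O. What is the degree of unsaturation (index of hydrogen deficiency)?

4

Molecular formula: C6H4ClFO.
DoU = (2C + 2 + N − H − X) / 2, where X is the halogen count and O/S are ignored.
    = (2·6 + 2 + 0 − 4 − 2) / 2 = 8 / 2 = 4.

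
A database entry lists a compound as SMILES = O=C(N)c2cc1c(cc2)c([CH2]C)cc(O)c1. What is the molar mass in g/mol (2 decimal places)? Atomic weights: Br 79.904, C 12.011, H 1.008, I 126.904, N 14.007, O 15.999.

First, the molecular formula is C13H13NO2 (counting implicit H from valence).
  C: 13 × 12.011 = 156.143
  H: 13 × 1.008 = 13.104
  N: 1 × 14.007 = 14.007
  O: 2 × 15.999 = 31.998
Sum: 13×12.011 + 13×1.008 + 1×14.007 + 2×15.999 = 215.252 → 215.25 g/mol.

215.25 g/mol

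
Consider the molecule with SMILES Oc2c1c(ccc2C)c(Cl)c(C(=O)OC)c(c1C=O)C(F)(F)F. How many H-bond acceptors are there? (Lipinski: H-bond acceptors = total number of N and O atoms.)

N atoms: 0; O atoms: 4.
Lipinski HBA = 0 + 4 = 4.

4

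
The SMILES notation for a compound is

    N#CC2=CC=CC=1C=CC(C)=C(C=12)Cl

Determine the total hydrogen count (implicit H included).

8

Walk through each heavy atom and fill implicit hydrogens from standard valence (C 4, N 3, O 2, S 2, halogen 1):
  atom 1: N, bond orders sum to 3 (valence 3) → 0 H
  atom 2: C, bond orders sum to 4 (valence 4) → 0 H
  atom 3: C, bond orders sum to 4 (valence 4) → 0 H
  atom 4: C, bond orders sum to 3 (valence 4) → 1 H
  atom 5: C, bond orders sum to 3 (valence 4) → 1 H
  atom 6: C, bond orders sum to 3 (valence 4) → 1 H
  atom 7: C, bond orders sum to 4 (valence 4) → 0 H
  atom 8: C, bond orders sum to 3 (valence 4) → 1 H
  atom 9: C, bond orders sum to 3 (valence 4) → 1 H
  atom 10: C, bond orders sum to 4 (valence 4) → 0 H
  atom 11: C, bond orders sum to 1 (valence 4) → 3 H
  atom 12: C, bond orders sum to 4 (valence 4) → 0 H
  atom 13: C, bond orders sum to 4 (valence 4) → 0 H
  atom 14: Cl (halogen, monovalent) → 0 H
Total hydrogens: 8.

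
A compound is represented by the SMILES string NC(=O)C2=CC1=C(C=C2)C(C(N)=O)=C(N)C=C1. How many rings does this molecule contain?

In SMILES, each pair of matching ring-closure digits denotes one ring-closing bond; the number of such bonds equals the number of independent rings.
Ring-closure bonds here: 2.

2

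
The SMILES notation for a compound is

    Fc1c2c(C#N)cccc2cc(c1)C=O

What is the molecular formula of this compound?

Walk through each heavy atom and fill implicit hydrogens from standard valence (C 4, N 3, O 2, S 2, halogen 1); for lowercase aromatic atoms, an aromatic c carries 1 H when it has two neighbours and 0 H with three, and aromatic n carries 0 H:
  atom 1: F (halogen, monovalent) → 0 H
  atom 2: aromatic c, 3 neighbours → 0 H
  atom 3: aromatic c, 3 neighbours → 0 H
  atom 4: aromatic c, 3 neighbours → 0 H
  atom 5: C, bond orders sum to 4 (valence 4) → 0 H
  atom 6: N, bond orders sum to 3 (valence 3) → 0 H
  atom 7: aromatic c, 2 neighbours → 1 H
  atom 8: aromatic c, 2 neighbours → 1 H
  atom 9: aromatic c, 2 neighbours → 1 H
  atom 10: aromatic c, 3 neighbours → 0 H
  atom 11: aromatic c, 2 neighbours → 1 H
  atom 12: aromatic c, 3 neighbours → 0 H
  atom 13: aromatic c, 2 neighbours → 1 H
  atom 14: C, bond orders sum to 3 (valence 4) → 1 H
  atom 15: O, bond orders sum to 2 (valence 2) → 0 H
Totals → C:12, H:6, F:1, N:1, O:1.
In Hill order: C12H6FNO.

C12H6FNO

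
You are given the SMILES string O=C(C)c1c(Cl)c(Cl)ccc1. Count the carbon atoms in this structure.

Count every carbon token in the SMILES (each C, including those in ring-closure positions and inside branches).
Carbon count: 8.

8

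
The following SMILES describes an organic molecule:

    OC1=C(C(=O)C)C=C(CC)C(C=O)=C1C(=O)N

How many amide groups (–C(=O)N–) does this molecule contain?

The amide motif appears at heavy-atom position 15 in the SMILES.
Other groups present: 1 aldehyde, 1 hydroxyl, 1 ketone.
Amide count: 1.

1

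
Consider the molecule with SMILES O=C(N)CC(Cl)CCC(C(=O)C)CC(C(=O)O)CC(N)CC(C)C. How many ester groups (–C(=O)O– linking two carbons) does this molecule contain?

0

Scan the SMILES for the ester motif — none present.
Groups that are present: 1 amide, 1 carboxylic acid, 1 ketone, 1 primary amine.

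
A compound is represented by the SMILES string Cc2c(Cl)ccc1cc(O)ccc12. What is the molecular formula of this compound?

C11H9ClO

Walk through each heavy atom and fill implicit hydrogens from standard valence (C 4, N 3, O 2, S 2, halogen 1); for lowercase aromatic atoms, an aromatic c carries 1 H when it has two neighbours and 0 H with three, and aromatic n carries 0 H:
  atom 1: C, bond orders sum to 1 (valence 4) → 3 H
  atom 2: aromatic c, 3 neighbours → 0 H
  atom 3: aromatic c, 3 neighbours → 0 H
  atom 4: Cl (halogen, monovalent) → 0 H
  atom 5: aromatic c, 2 neighbours → 1 H
  atom 6: aromatic c, 2 neighbours → 1 H
  atom 7: aromatic c, 3 neighbours → 0 H
  atom 8: aromatic c, 2 neighbours → 1 H
  atom 9: aromatic c, 3 neighbours → 0 H
  atom 10: O, bond orders sum to 1 (valence 2) → 1 H
  atom 11: aromatic c, 2 neighbours → 1 H
  atom 12: aromatic c, 2 neighbours → 1 H
  atom 13: aromatic c, 3 neighbours → 0 H
Totals → C:11, H:9, Cl:1, O:1.
In Hill order: C11H9ClO.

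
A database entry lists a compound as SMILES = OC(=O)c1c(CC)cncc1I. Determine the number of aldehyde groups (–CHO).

0

Scan the SMILES for the aldehyde motif — none present.
Groups that are present: 1 carboxylic acid.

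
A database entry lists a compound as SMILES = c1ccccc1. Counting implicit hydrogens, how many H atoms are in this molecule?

Walk through each heavy atom and fill implicit hydrogens from standard valence (C 4, N 3, O 2, S 2, halogen 1); for lowercase aromatic atoms, an aromatic c carries 1 H when it has two neighbours and 0 H with three, and aromatic n carries 0 H:
  atom 1: aromatic c, 2 neighbours → 1 H
  atom 2: aromatic c, 2 neighbours → 1 H
  atom 3: aromatic c, 2 neighbours → 1 H
  atom 4: aromatic c, 2 neighbours → 1 H
  atom 5: aromatic c, 2 neighbours → 1 H
  atom 6: aromatic c, 2 neighbours → 1 H
Total hydrogens: 6.

6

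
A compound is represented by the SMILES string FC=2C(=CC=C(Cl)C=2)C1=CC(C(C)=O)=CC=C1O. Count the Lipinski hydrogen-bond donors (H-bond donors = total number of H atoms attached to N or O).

1

Donors: find every N or O and count the H atoms it carries.
  atom 14 (O): bond orders sum to 2 → 0 H
  atom 18 (O): bond orders sum to 1 → 1 H
Lipinski HBD = 1.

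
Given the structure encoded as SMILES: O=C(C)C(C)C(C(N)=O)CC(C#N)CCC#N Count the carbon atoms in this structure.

12

Count every carbon token in the SMILES (each C, including those in ring-closure positions and inside branches).
Carbon count: 12.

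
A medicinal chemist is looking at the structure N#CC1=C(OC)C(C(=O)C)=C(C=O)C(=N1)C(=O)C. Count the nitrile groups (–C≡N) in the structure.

The nitrile motif appears at heavy-atom position 2 in the SMILES.
Other groups present: 1 aldehyde, 1 ether, 2 ketone.
Nitrile count: 1.

1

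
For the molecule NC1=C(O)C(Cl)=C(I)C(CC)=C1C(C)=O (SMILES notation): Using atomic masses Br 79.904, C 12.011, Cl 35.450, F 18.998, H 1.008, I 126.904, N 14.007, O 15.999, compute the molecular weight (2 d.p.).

339.56 g/mol

First, the molecular formula is C10H11ClINO2 (counting implicit H from valence).
  C: 10 × 12.011 = 120.110
  Cl: 1 × 35.450 = 35.450
  H: 11 × 1.008 = 11.088
  I: 1 × 126.904 = 126.904
  N: 1 × 14.007 = 14.007
  O: 2 × 15.999 = 31.998
Sum: 10×12.011 + 1×35.450 + 11×1.008 + 1×126.904 + 1×14.007 + 2×15.999 = 339.557 → 339.56 g/mol.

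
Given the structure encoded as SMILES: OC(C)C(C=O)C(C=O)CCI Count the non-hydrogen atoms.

Every atom symbol written in the SMILES (organic subset) is one heavy atom; implicit H are not written.
Heavy atoms by element → C:8, I:1, O:3.
Total: 12.

12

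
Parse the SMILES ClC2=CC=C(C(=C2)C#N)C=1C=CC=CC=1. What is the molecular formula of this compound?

C13H8ClN

Walk through each heavy atom and fill implicit hydrogens from standard valence (C 4, N 3, O 2, S 2, halogen 1):
  atom 1: Cl (halogen, monovalent) → 0 H
  atom 2: C, bond orders sum to 4 (valence 4) → 0 H
  atom 3: C, bond orders sum to 3 (valence 4) → 1 H
  atom 4: C, bond orders sum to 3 (valence 4) → 1 H
  atom 5: C, bond orders sum to 4 (valence 4) → 0 H
  atom 6: C, bond orders sum to 4 (valence 4) → 0 H
  atom 7: C, bond orders sum to 3 (valence 4) → 1 H
  atom 8: C, bond orders sum to 4 (valence 4) → 0 H
  atom 9: N, bond orders sum to 3 (valence 3) → 0 H
  atom 10: C, bond orders sum to 4 (valence 4) → 0 H
  atom 11: C, bond orders sum to 3 (valence 4) → 1 H
  atom 12: C, bond orders sum to 3 (valence 4) → 1 H
  atom 13: C, bond orders sum to 3 (valence 4) → 1 H
  atom 14: C, bond orders sum to 3 (valence 4) → 1 H
  atom 15: C, bond orders sum to 3 (valence 4) → 1 H
Totals → C:13, H:8, Cl:1, N:1.
In Hill order: C13H8ClN.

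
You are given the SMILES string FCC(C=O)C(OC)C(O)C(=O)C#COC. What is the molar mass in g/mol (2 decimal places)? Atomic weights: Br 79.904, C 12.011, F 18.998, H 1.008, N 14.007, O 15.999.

First, the molecular formula is C10H13FO5 (counting implicit H from valence).
  C: 10 × 12.011 = 120.110
  F: 1 × 18.998 = 18.998
  H: 13 × 1.008 = 13.104
  O: 5 × 15.999 = 79.995
Sum: 10×12.011 + 1×18.998 + 13×1.008 + 5×15.999 = 232.207 → 232.21 g/mol.

232.21 g/mol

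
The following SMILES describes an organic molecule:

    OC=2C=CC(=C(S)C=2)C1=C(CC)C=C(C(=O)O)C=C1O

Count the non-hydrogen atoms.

20

Every atom symbol written in the SMILES (organic subset) is one heavy atom; implicit H are not written.
Heavy atoms by element → C:15, O:4, S:1.
Total: 20.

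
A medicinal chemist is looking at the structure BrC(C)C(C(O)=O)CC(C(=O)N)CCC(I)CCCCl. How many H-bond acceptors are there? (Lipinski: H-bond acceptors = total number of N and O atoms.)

N atoms: 1; O atoms: 3.
Lipinski HBA = 1 + 3 = 4.

4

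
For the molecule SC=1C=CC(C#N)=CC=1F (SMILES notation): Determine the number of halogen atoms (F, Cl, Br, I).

1

Halogen atoms appear at heavy-atom position 10 (1×F).
Other groups present: 1 nitrile, 1 thiol.
Halogen count: 1.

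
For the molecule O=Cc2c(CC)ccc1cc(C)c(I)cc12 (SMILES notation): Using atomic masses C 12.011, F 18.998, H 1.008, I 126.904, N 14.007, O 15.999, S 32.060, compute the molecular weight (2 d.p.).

324.16 g/mol

First, the molecular formula is C14H13IO (counting implicit H from valence).
  C: 14 × 12.011 = 168.154
  H: 13 × 1.008 = 13.104
  I: 1 × 126.904 = 126.904
  O: 1 × 15.999 = 15.999
Sum: 14×12.011 + 13×1.008 + 1×126.904 + 1×15.999 = 324.161 → 324.16 g/mol.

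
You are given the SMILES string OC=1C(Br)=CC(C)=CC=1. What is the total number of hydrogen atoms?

7

Walk through each heavy atom and fill implicit hydrogens from standard valence (C 4, N 3, O 2, S 2, halogen 1):
  atom 1: O, bond orders sum to 1 (valence 2) → 1 H
  atom 2: C, bond orders sum to 4 (valence 4) → 0 H
  atom 3: C, bond orders sum to 4 (valence 4) → 0 H
  atom 4: Br (halogen, monovalent) → 0 H
  atom 5: C, bond orders sum to 3 (valence 4) → 1 H
  atom 6: C, bond orders sum to 4 (valence 4) → 0 H
  atom 7: C, bond orders sum to 1 (valence 4) → 3 H
  atom 8: C, bond orders sum to 3 (valence 4) → 1 H
  atom 9: C, bond orders sum to 3 (valence 4) → 1 H
Total hydrogens: 7.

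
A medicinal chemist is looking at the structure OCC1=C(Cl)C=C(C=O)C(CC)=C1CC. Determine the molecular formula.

Walk through each heavy atom and fill implicit hydrogens from standard valence (C 4, N 3, O 2, S 2, halogen 1):
  atom 1: O, bond orders sum to 1 (valence 2) → 1 H
  atom 2: C, bond orders sum to 2 (valence 4) → 2 H
  atom 3: C, bond orders sum to 4 (valence 4) → 0 H
  atom 4: C, bond orders sum to 4 (valence 4) → 0 H
  atom 5: Cl (halogen, monovalent) → 0 H
  atom 6: C, bond orders sum to 3 (valence 4) → 1 H
  atom 7: C, bond orders sum to 4 (valence 4) → 0 H
  atom 8: C, bond orders sum to 3 (valence 4) → 1 H
  atom 9: O, bond orders sum to 2 (valence 2) → 0 H
  atom 10: C, bond orders sum to 4 (valence 4) → 0 H
  atom 11: C, bond orders sum to 2 (valence 4) → 2 H
  atom 12: C, bond orders sum to 1 (valence 4) → 3 H
  atom 13: C, bond orders sum to 4 (valence 4) → 0 H
  atom 14: C, bond orders sum to 2 (valence 4) → 2 H
  atom 15: C, bond orders sum to 1 (valence 4) → 3 H
Totals → C:12, H:15, Cl:1, O:2.
In Hill order: C12H15ClO2.

C12H15ClO2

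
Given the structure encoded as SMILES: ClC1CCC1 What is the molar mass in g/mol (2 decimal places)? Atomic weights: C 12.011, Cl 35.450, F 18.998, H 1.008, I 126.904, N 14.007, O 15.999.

90.55 g/mol

First, the molecular formula is C4H7Cl (counting implicit H from valence).
  C: 4 × 12.011 = 48.044
  Cl: 1 × 35.450 = 35.450
  H: 7 × 1.008 = 7.056
Sum: 4×12.011 + 1×35.450 + 7×1.008 = 90.550 → 90.55 g/mol.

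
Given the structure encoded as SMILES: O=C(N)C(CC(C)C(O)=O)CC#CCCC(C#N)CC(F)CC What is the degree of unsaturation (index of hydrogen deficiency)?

6

Degree of unsaturation = (number of rings) + (number of π bonds).
Ring closures in the SMILES: 0.
π bonds: 2 double bonds (each 1 DoU), 2 triple bonds (each 2 DoU) → 6 DoU from unsaturation.
Total DoU = 0 + 6 = 6.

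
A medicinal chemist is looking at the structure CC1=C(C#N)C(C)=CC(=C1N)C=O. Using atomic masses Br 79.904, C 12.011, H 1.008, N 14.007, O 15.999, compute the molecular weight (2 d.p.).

174.20 g/mol

First, the molecular formula is C10H10N2O (counting implicit H from valence).
  C: 10 × 12.011 = 120.110
  H: 10 × 1.008 = 10.080
  N: 2 × 14.007 = 28.014
  O: 1 × 15.999 = 15.999
Sum: 10×12.011 + 10×1.008 + 2×14.007 + 1×15.999 = 174.203 → 174.20 g/mol.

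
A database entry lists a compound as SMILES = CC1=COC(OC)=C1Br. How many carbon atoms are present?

6

Count every carbon token in the SMILES (each C, including those in ring-closure positions and inside branches).
Carbon count: 6.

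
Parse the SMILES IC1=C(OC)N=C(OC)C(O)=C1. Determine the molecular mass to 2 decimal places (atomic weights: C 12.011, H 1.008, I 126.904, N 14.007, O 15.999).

281.05 g/mol

First, the molecular formula is C7H8INO3 (counting implicit H from valence).
  C: 7 × 12.011 = 84.077
  H: 8 × 1.008 = 8.064
  I: 1 × 126.904 = 126.904
  N: 1 × 14.007 = 14.007
  O: 3 × 15.999 = 47.997
Sum: 7×12.011 + 8×1.008 + 1×126.904 + 1×14.007 + 3×15.999 = 281.049 → 281.05 g/mol.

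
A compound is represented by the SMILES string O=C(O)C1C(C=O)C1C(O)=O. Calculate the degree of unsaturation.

Molecular formula: C6H6O5.
DoU = (2C + 2 + N − H − X) / 2, where X is the halogen count and O/S are ignored.
    = (2·6 + 2 + 0 − 6 − 0) / 2 = 8 / 2 = 4.

4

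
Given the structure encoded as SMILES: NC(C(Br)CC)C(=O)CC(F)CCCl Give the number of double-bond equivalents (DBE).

Molecular formula: C9H16BrClFNO.
DoU = (2C + 2 + N − H − X) / 2, where X is the halogen count and O/S are ignored.
    = (2·9 + 2 + 1 − 16 − 3) / 2 = 2 / 2 = 1.

1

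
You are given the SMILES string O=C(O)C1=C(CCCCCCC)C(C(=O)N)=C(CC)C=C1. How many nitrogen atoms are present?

1

Scan the SMILES for N atoms (remember two-letter symbols like Cl and Br are single atoms).
Nitrogen count: 1.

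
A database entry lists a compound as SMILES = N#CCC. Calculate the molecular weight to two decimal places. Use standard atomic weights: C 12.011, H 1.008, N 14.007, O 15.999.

55.08 g/mol

First, the molecular formula is C3H5N (counting implicit H from valence).
  C: 3 × 12.011 = 36.033
  H: 5 × 1.008 = 5.040
  N: 1 × 14.007 = 14.007
Sum: 3×12.011 + 5×1.008 + 1×14.007 = 55.080 → 55.08 g/mol.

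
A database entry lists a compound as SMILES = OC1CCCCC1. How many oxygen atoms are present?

Scan the SMILES for O atoms (remember two-letter symbols like Cl and Br are single atoms).
Oxygen count: 1.

1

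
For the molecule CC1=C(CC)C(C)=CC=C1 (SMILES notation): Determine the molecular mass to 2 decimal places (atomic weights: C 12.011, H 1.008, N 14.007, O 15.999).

First, the molecular formula is C10H14 (counting implicit H from valence).
  C: 10 × 12.011 = 120.110
  H: 14 × 1.008 = 14.112
Sum: 10×12.011 + 14×1.008 = 134.222 → 134.22 g/mol.

134.22 g/mol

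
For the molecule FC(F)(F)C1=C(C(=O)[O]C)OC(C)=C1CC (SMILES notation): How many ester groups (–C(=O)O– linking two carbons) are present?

The ester motif appears at heavy-atom position 7 in the SMILES.
Ester count: 1.

1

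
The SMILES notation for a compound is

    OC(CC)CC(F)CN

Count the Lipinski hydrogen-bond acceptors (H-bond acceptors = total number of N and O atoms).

2

N atoms: 1; O atoms: 1.
Lipinski HBA = 1 + 1 = 2.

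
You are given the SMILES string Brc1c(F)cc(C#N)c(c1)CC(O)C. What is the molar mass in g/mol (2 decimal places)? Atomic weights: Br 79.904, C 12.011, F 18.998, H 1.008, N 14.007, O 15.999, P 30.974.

First, the molecular formula is C10H9BrFNO (counting implicit H from valence).
  Br: 1 × 79.904 = 79.904
  C: 10 × 12.011 = 120.110
  F: 1 × 18.998 = 18.998
  H: 9 × 1.008 = 9.072
  N: 1 × 14.007 = 14.007
  O: 1 × 15.999 = 15.999
Sum: 1×79.904 + 10×12.011 + 1×18.998 + 9×1.008 + 1×14.007 + 1×15.999 = 258.090 → 258.09 g/mol.

258.09 g/mol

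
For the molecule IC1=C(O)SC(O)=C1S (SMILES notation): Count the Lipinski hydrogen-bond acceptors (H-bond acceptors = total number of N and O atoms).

N atoms: 0; O atoms: 2.
Lipinski HBA = 0 + 2 = 2.

2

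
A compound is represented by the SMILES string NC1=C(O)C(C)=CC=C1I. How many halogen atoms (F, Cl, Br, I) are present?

1

Halogen atoms appear at heavy-atom position 10 (1×I).
Other groups present: 1 hydroxyl, 1 primary amine.
Halogen count: 1.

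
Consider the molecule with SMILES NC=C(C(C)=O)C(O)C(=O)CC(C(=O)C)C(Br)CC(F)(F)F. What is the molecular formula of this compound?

Walk through each heavy atom and fill implicit hydrogens from standard valence (C 4, N 3, O 2, S 2, halogen 1):
  atom 1: N, bond orders sum to 1 (valence 3) → 2 H
  atom 2: C, bond orders sum to 3 (valence 4) → 1 H
  atom 3: C, bond orders sum to 4 (valence 4) → 0 H
  atom 4: C, bond orders sum to 4 (valence 4) → 0 H
  atom 5: C, bond orders sum to 1 (valence 4) → 3 H
  atom 6: O, bond orders sum to 2 (valence 2) → 0 H
  atom 7: C, bond orders sum to 3 (valence 4) → 1 H
  atom 8: O, bond orders sum to 1 (valence 2) → 1 H
  atom 9: C, bond orders sum to 4 (valence 4) → 0 H
  atom 10: O, bond orders sum to 2 (valence 2) → 0 H
  atom 11: C, bond orders sum to 2 (valence 4) → 2 H
  atom 12: C, bond orders sum to 3 (valence 4) → 1 H
  atom 13: C, bond orders sum to 4 (valence 4) → 0 H
  atom 14: O, bond orders sum to 2 (valence 2) → 0 H
  atom 15: C, bond orders sum to 1 (valence 4) → 3 H
  atom 16: C, bond orders sum to 3 (valence 4) → 1 H
  atom 17: Br (halogen, monovalent) → 0 H
  atom 18: C, bond orders sum to 2 (valence 4) → 2 H
  atom 19: C, bond orders sum to 4 (valence 4) → 0 H
  atom 20: F (halogen, monovalent) → 0 H
  atom 21: F (halogen, monovalent) → 0 H
  atom 22: F (halogen, monovalent) → 0 H
Totals → C:13, H:17, Br:1, F:3, N:1, O:4.
In Hill order: C13H17BrF3NO4.

C13H17BrF3NO4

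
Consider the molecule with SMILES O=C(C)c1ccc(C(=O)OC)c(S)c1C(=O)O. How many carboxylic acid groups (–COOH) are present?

1

The carboxylic acid motif appears at heavy-atom position 15 in the SMILES.
Other groups present: 1 ester, 1 ketone, 1 thiol.
Carboxylic acid count: 1.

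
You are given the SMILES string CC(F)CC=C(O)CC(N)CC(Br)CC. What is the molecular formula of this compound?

Walk through each heavy atom and fill implicit hydrogens from standard valence (C 4, N 3, O 2, S 2, halogen 1):
  atom 1: C, bond orders sum to 1 (valence 4) → 3 H
  atom 2: C, bond orders sum to 3 (valence 4) → 1 H
  atom 3: F (halogen, monovalent) → 0 H
  atom 4: C, bond orders sum to 2 (valence 4) → 2 H
  atom 5: C, bond orders sum to 3 (valence 4) → 1 H
  atom 6: C, bond orders sum to 4 (valence 4) → 0 H
  atom 7: O, bond orders sum to 1 (valence 2) → 1 H
  atom 8: C, bond orders sum to 2 (valence 4) → 2 H
  atom 9: C, bond orders sum to 3 (valence 4) → 1 H
  atom 10: N, bond orders sum to 1 (valence 3) → 2 H
  atom 11: C, bond orders sum to 2 (valence 4) → 2 H
  atom 12: C, bond orders sum to 3 (valence 4) → 1 H
  atom 13: Br (halogen, monovalent) → 0 H
  atom 14: C, bond orders sum to 2 (valence 4) → 2 H
  atom 15: C, bond orders sum to 1 (valence 4) → 3 H
Totals → C:11, H:21, Br:1, F:1, N:1, O:1.
In Hill order: C11H21BrFNO.

C11H21BrFNO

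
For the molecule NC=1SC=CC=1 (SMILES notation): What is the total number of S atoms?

1

Scan the SMILES for S atoms (remember two-letter symbols like Cl and Br are single atoms).
Sulfur count: 1.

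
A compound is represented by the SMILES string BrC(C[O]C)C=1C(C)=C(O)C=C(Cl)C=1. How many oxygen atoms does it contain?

2

Scan the SMILES for O atoms (remember two-letter symbols like Cl and Br are single atoms).
Oxygen count: 2.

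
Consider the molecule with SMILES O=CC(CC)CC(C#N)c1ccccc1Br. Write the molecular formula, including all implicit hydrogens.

Walk through each heavy atom and fill implicit hydrogens from standard valence (C 4, N 3, O 2, S 2, halogen 1); for lowercase aromatic atoms, an aromatic c carries 1 H when it has two neighbours and 0 H with three, and aromatic n carries 0 H:
  atom 1: O, bond orders sum to 2 (valence 2) → 0 H
  atom 2: C, bond orders sum to 3 (valence 4) → 1 H
  atom 3: C, bond orders sum to 3 (valence 4) → 1 H
  atom 4: C, bond orders sum to 2 (valence 4) → 2 H
  atom 5: C, bond orders sum to 1 (valence 4) → 3 H
  atom 6: C, bond orders sum to 2 (valence 4) → 2 H
  atom 7: C, bond orders sum to 3 (valence 4) → 1 H
  atom 8: C, bond orders sum to 4 (valence 4) → 0 H
  atom 9: N, bond orders sum to 3 (valence 3) → 0 H
  atom 10: aromatic c, 3 neighbours → 0 H
  atom 11: aromatic c, 2 neighbours → 1 H
  atom 12: aromatic c, 2 neighbours → 1 H
  atom 13: aromatic c, 2 neighbours → 1 H
  atom 14: aromatic c, 2 neighbours → 1 H
  atom 15: aromatic c, 3 neighbours → 0 H
  atom 16: Br (halogen, monovalent) → 0 H
Totals → C:13, H:14, Br:1, N:1, O:1.

C13H14BrNO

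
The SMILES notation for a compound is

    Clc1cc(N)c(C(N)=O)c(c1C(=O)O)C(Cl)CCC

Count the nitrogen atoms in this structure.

2

Scan the SMILES for N atoms (remember two-letter symbols like Cl and Br are single atoms).
Nitrogen count: 2.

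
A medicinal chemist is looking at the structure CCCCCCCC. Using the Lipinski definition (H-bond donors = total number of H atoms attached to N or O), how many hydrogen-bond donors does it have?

0

Donors: find every N or O and count the H atoms it carries.
  (no N or O atoms present)
Lipinski HBD = 0.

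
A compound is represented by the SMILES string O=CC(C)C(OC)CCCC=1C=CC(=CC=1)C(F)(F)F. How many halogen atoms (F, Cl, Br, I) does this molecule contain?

Halogen atoms appear at heavy-atom positions 18, 19, 20 (3×F).
Other groups present: 1 aldehyde, 1 ether.
Halogen count: 3.

3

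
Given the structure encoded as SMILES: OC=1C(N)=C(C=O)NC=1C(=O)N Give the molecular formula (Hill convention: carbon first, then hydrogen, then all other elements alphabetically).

Walk through each heavy atom and fill implicit hydrogens from standard valence (C 4, N 3, O 2, S 2, halogen 1):
  atom 1: O, bond orders sum to 1 (valence 2) → 1 H
  atom 2: C, bond orders sum to 4 (valence 4) → 0 H
  atom 3: C, bond orders sum to 4 (valence 4) → 0 H
  atom 4: N, bond orders sum to 1 (valence 3) → 2 H
  atom 5: C, bond orders sum to 4 (valence 4) → 0 H
  atom 6: C, bond orders sum to 3 (valence 4) → 1 H
  atom 7: O, bond orders sum to 2 (valence 2) → 0 H
  atom 8: N, bond orders sum to 2 (valence 3) → 1 H
  atom 9: C, bond orders sum to 4 (valence 4) → 0 H
  atom 10: C, bond orders sum to 4 (valence 4) → 0 H
  atom 11: O, bond orders sum to 2 (valence 2) → 0 H
  atom 12: N, bond orders sum to 1 (valence 3) → 2 H
Totals → C:6, H:7, N:3, O:3.

C6H7N3O3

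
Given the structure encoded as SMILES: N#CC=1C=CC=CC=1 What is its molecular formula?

Walk through each heavy atom and fill implicit hydrogens from standard valence (C 4, N 3, O 2, S 2, halogen 1):
  atom 1: N, bond orders sum to 3 (valence 3) → 0 H
  atom 2: C, bond orders sum to 4 (valence 4) → 0 H
  atom 3: C, bond orders sum to 4 (valence 4) → 0 H
  atom 4: C, bond orders sum to 3 (valence 4) → 1 H
  atom 5: C, bond orders sum to 3 (valence 4) → 1 H
  atom 6: C, bond orders sum to 3 (valence 4) → 1 H
  atom 7: C, bond orders sum to 3 (valence 4) → 1 H
  atom 8: C, bond orders sum to 3 (valence 4) → 1 H
Totals → C:7, H:5, N:1.

C7H5N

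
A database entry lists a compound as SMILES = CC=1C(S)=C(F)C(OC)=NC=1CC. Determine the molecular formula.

Walk through each heavy atom and fill implicit hydrogens from standard valence (C 4, N 3, O 2, S 2, halogen 1):
  atom 1: C, bond orders sum to 1 (valence 4) → 3 H
  atom 2: C, bond orders sum to 4 (valence 4) → 0 H
  atom 3: C, bond orders sum to 4 (valence 4) → 0 H
  atom 4: S, bond orders sum to 1 (valence 2) → 1 H
  atom 5: C, bond orders sum to 4 (valence 4) → 0 H
  atom 6: F (halogen, monovalent) → 0 H
  atom 7: C, bond orders sum to 4 (valence 4) → 0 H
  atom 8: O, bond orders sum to 2 (valence 2) → 0 H
  atom 9: C, bond orders sum to 1 (valence 4) → 3 H
  atom 10: N, bond orders sum to 3 (valence 3) → 0 H
  atom 11: C, bond orders sum to 4 (valence 4) → 0 H
  atom 12: C, bond orders sum to 2 (valence 4) → 2 H
  atom 13: C, bond orders sum to 1 (valence 4) → 3 H
Totals → C:9, H:12, F:1, N:1, O:1, S:1.
In Hill order: C9H12FNOS.

C9H12FNOS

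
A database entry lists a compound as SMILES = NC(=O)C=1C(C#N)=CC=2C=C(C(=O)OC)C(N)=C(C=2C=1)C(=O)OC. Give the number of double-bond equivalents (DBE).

Molecular formula: C16H13N3O5.
DoU = (2C + 2 + N − H − X) / 2, where X is the halogen count and O/S are ignored.
    = (2·16 + 2 + 3 − 13 − 0) / 2 = 24 / 2 = 12.

12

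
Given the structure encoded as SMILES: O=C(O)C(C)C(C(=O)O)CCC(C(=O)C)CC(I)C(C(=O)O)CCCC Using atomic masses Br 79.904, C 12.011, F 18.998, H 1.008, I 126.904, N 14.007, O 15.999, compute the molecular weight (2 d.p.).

484.33 g/mol

First, the molecular formula is C18H29IO7 (counting implicit H from valence).
  C: 18 × 12.011 = 216.198
  H: 29 × 1.008 = 29.232
  I: 1 × 126.904 = 126.904
  O: 7 × 15.999 = 111.993
Sum: 18×12.011 + 29×1.008 + 1×126.904 + 7×15.999 = 484.327 → 484.33 g/mol.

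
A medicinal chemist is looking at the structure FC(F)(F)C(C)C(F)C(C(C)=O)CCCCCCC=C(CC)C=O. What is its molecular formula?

C18H28F4O2

Walk through each heavy atom and fill implicit hydrogens from standard valence (C 4, N 3, O 2, S 2, halogen 1):
  atom 1: F (halogen, monovalent) → 0 H
  atom 2: C, bond orders sum to 4 (valence 4) → 0 H
  atom 3: F (halogen, monovalent) → 0 H
  atom 4: F (halogen, monovalent) → 0 H
  atom 5: C, bond orders sum to 3 (valence 4) → 1 H
  atom 6: C, bond orders sum to 1 (valence 4) → 3 H
  atom 7: C, bond orders sum to 3 (valence 4) → 1 H
  atom 8: F (halogen, monovalent) → 0 H
  atom 9: C, bond orders sum to 3 (valence 4) → 1 H
  atom 10: C, bond orders sum to 4 (valence 4) → 0 H
  atom 11: C, bond orders sum to 1 (valence 4) → 3 H
  atom 12: O, bond orders sum to 2 (valence 2) → 0 H
  atom 13: C, bond orders sum to 2 (valence 4) → 2 H
  atom 14: C, bond orders sum to 2 (valence 4) → 2 H
  atom 15: C, bond orders sum to 2 (valence 4) → 2 H
  atom 16: C, bond orders sum to 2 (valence 4) → 2 H
  atom 17: C, bond orders sum to 2 (valence 4) → 2 H
  atom 18: C, bond orders sum to 2 (valence 4) → 2 H
  atom 19: C, bond orders sum to 3 (valence 4) → 1 H
  atom 20: C, bond orders sum to 4 (valence 4) → 0 H
  atom 21: C, bond orders sum to 2 (valence 4) → 2 H
  atom 22: C, bond orders sum to 1 (valence 4) → 3 H
  atom 23: C, bond orders sum to 3 (valence 4) → 1 H
  atom 24: O, bond orders sum to 2 (valence 2) → 0 H
Totals → C:18, H:28, F:4, O:2.
In Hill order: C18H28F4O2.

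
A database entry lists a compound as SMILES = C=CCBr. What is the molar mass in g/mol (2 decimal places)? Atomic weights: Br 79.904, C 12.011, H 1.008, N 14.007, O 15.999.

First, the molecular formula is C3H5Br (counting implicit H from valence).
  Br: 1 × 79.904 = 79.904
  C: 3 × 12.011 = 36.033
  H: 5 × 1.008 = 5.040
Sum: 1×79.904 + 3×12.011 + 5×1.008 = 120.977 → 120.98 g/mol.

120.98 g/mol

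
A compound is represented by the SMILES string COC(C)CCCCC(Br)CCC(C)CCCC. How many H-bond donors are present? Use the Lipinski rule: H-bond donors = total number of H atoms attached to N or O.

Donors: find every N or O and count the H atoms it carries.
  atom 2 (O): bond orders sum to 2 → 0 H
Lipinski HBD = 0.

0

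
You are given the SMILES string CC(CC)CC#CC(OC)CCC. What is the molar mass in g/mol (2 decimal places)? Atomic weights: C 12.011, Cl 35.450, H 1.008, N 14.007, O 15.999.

182.31 g/mol

First, the molecular formula is C12H22O (counting implicit H from valence).
  C: 12 × 12.011 = 144.132
  H: 22 × 1.008 = 22.176
  O: 1 × 15.999 = 15.999
Sum: 12×12.011 + 22×1.008 + 1×15.999 = 182.307 → 182.31 g/mol.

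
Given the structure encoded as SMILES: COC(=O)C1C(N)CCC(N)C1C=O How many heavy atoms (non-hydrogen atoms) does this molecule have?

Every atom symbol written in the SMILES (organic subset) is one heavy atom; implicit H are not written.
Heavy atoms by element → C:9, N:2, O:3.
Total: 14.

14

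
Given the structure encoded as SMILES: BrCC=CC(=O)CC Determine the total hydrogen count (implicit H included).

9

Walk through each heavy atom and fill implicit hydrogens from standard valence (C 4, N 3, O 2, S 2, halogen 1):
  atom 1: Br (halogen, monovalent) → 0 H
  atom 2: C, bond orders sum to 2 (valence 4) → 2 H
  atom 3: C, bond orders sum to 3 (valence 4) → 1 H
  atom 4: C, bond orders sum to 3 (valence 4) → 1 H
  atom 5: C, bond orders sum to 4 (valence 4) → 0 H
  atom 6: O, bond orders sum to 2 (valence 2) → 0 H
  atom 7: C, bond orders sum to 2 (valence 4) → 2 H
  atom 8: C, bond orders sum to 1 (valence 4) → 3 H
Total hydrogens: 9.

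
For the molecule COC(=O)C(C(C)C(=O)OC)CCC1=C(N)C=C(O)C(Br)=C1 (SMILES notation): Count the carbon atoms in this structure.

15

Count every carbon token in the SMILES (each C, including those in ring-closure positions and inside branches).
Carbon count: 15.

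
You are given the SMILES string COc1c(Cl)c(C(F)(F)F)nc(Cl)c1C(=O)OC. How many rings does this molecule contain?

1

In SMILES, each pair of matching ring-closure digits denotes one ring-closing bond; the number of such bonds equals the number of independent rings.
Ring-closure bonds here: 1.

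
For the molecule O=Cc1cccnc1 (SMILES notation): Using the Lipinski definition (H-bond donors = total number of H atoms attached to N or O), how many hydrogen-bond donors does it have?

Donors: find every N or O and count the H atoms it carries.
  atom 1 (O): bond orders sum to 2 → 0 H
  atom 7 (N): bond orders sum to 3 → 0 H
Lipinski HBD = 0.

0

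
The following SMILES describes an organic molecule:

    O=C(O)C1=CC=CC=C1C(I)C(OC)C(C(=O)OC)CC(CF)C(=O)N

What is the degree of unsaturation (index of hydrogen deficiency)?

Degree of unsaturation = (number of rings) + (number of π bonds).
Ring closures in the SMILES: 1.
π bonds: 6 double bonds (each 1 DoU) → 6 DoU from unsaturation.
Total DoU = 1 + 6 = 7.

7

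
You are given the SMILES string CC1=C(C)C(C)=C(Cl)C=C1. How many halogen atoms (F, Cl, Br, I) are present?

1

Halogen atoms appear at heavy-atom position 8 (1×Cl).
Halogen count: 1.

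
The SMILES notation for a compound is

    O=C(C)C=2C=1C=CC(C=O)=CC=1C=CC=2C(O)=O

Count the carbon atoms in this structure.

Count every carbon token in the SMILES (each C, including those in ring-closure positions and inside branches).
Carbon count: 14.

14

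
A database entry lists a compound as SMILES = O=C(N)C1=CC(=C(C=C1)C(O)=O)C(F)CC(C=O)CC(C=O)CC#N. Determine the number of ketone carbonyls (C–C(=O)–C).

0

Scan the SMILES for the ketone motif — none present.
Groups that are present: 2 aldehyde, 1 amide, 1 carboxylic acid, 1 nitrile.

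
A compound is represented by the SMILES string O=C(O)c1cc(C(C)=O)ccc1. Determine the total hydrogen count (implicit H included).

Walk through each heavy atom and fill implicit hydrogens from standard valence (C 4, N 3, O 2, S 2, halogen 1); for lowercase aromatic atoms, an aromatic c carries 1 H when it has two neighbours and 0 H with three, and aromatic n carries 0 H:
  atom 1: O, bond orders sum to 2 (valence 2) → 0 H
  atom 2: C, bond orders sum to 4 (valence 4) → 0 H
  atom 3: O, bond orders sum to 1 (valence 2) → 1 H
  atom 4: aromatic c, 3 neighbours → 0 H
  atom 5: aromatic c, 2 neighbours → 1 H
  atom 6: aromatic c, 3 neighbours → 0 H
  atom 7: C, bond orders sum to 4 (valence 4) → 0 H
  atom 8: C, bond orders sum to 1 (valence 4) → 3 H
  atom 9: O, bond orders sum to 2 (valence 2) → 0 H
  atom 10: aromatic c, 2 neighbours → 1 H
  atom 11: aromatic c, 2 neighbours → 1 H
  atom 12: aromatic c, 2 neighbours → 1 H
Total hydrogens: 8.

8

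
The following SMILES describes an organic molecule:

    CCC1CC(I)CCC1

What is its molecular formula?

Walk through each heavy atom and fill implicit hydrogens from standard valence (C 4, N 3, O 2, S 2, halogen 1):
  atom 1: C, bond orders sum to 1 (valence 4) → 3 H
  atom 2: C, bond orders sum to 2 (valence 4) → 2 H
  atom 3: C, bond orders sum to 3 (valence 4) → 1 H
  atom 4: C, bond orders sum to 2 (valence 4) → 2 H
  atom 5: C, bond orders sum to 3 (valence 4) → 1 H
  atom 6: I (halogen, monovalent) → 0 H
  atom 7: C, bond orders sum to 2 (valence 4) → 2 H
  atom 8: C, bond orders sum to 2 (valence 4) → 2 H
  atom 9: C, bond orders sum to 2 (valence 4) → 2 H
Totals → C:8, H:15, I:1.

C8H15I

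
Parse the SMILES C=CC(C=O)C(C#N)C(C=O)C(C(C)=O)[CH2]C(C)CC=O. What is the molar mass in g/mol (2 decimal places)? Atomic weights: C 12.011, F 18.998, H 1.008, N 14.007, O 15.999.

First, the molecular formula is C16H21NO4 (counting implicit H from valence).
  C: 16 × 12.011 = 192.176
  H: 21 × 1.008 = 21.168
  N: 1 × 14.007 = 14.007
  O: 4 × 15.999 = 63.996
Sum: 16×12.011 + 21×1.008 + 1×14.007 + 4×15.999 = 291.347 → 291.35 g/mol.

291.35 g/mol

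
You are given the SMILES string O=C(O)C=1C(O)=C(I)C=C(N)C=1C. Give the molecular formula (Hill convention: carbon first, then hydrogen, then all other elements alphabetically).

C8H8INO3

Walk through each heavy atom and fill implicit hydrogens from standard valence (C 4, N 3, O 2, S 2, halogen 1):
  atom 1: O, bond orders sum to 2 (valence 2) → 0 H
  atom 2: C, bond orders sum to 4 (valence 4) → 0 H
  atom 3: O, bond orders sum to 1 (valence 2) → 1 H
  atom 4: C, bond orders sum to 4 (valence 4) → 0 H
  atom 5: C, bond orders sum to 4 (valence 4) → 0 H
  atom 6: O, bond orders sum to 1 (valence 2) → 1 H
  atom 7: C, bond orders sum to 4 (valence 4) → 0 H
  atom 8: I (halogen, monovalent) → 0 H
  atom 9: C, bond orders sum to 3 (valence 4) → 1 H
  atom 10: C, bond orders sum to 4 (valence 4) → 0 H
  atom 11: N, bond orders sum to 1 (valence 3) → 2 H
  atom 12: C, bond orders sum to 4 (valence 4) → 0 H
  atom 13: C, bond orders sum to 1 (valence 4) → 3 H
Totals → C:8, H:8, I:1, N:1, O:3.
In Hill order: C8H8INO3.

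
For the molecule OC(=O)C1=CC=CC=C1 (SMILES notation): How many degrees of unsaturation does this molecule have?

Molecular formula: C7H6O2.
DoU = (2C + 2 + N − H − X) / 2, where X is the halogen count and O/S are ignored.
    = (2·7 + 2 + 0 − 6 − 0) / 2 = 10 / 2 = 5.

5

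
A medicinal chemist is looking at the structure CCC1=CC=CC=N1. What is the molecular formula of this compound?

Walk through each heavy atom and fill implicit hydrogens from standard valence (C 4, N 3, O 2, S 2, halogen 1):
  atom 1: C, bond orders sum to 1 (valence 4) → 3 H
  atom 2: C, bond orders sum to 2 (valence 4) → 2 H
  atom 3: C, bond orders sum to 4 (valence 4) → 0 H
  atom 4: C, bond orders sum to 3 (valence 4) → 1 H
  atom 5: C, bond orders sum to 3 (valence 4) → 1 H
  atom 6: C, bond orders sum to 3 (valence 4) → 1 H
  atom 7: C, bond orders sum to 3 (valence 4) → 1 H
  atom 8: N, bond orders sum to 3 (valence 3) → 0 H
Totals → C:7, H:9, N:1.
In Hill order: C7H9N.

C7H9N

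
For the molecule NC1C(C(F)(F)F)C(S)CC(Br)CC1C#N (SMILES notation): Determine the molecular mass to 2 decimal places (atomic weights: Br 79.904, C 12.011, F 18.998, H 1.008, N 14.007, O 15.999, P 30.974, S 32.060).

First, the molecular formula is C9H12BrF3N2S (counting implicit H from valence).
  Br: 1 × 79.904 = 79.904
  C: 9 × 12.011 = 108.099
  F: 3 × 18.998 = 56.994
  H: 12 × 1.008 = 12.096
  N: 2 × 14.007 = 28.014
  S: 1 × 32.060 = 32.060
Sum: 1×79.904 + 9×12.011 + 3×18.998 + 12×1.008 + 2×14.007 + 1×32.060 = 317.167 → 317.17 g/mol.

317.17 g/mol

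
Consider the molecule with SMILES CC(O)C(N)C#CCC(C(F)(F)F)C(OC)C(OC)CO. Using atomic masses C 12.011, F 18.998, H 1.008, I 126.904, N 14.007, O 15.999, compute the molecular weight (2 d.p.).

313.32 g/mol

First, the molecular formula is C13H22F3NO4 (counting implicit H from valence).
  C: 13 × 12.011 = 156.143
  F: 3 × 18.998 = 56.994
  H: 22 × 1.008 = 22.176
  N: 1 × 14.007 = 14.007
  O: 4 × 15.999 = 63.996
Sum: 13×12.011 + 3×18.998 + 22×1.008 + 1×14.007 + 4×15.999 = 313.316 → 313.32 g/mol.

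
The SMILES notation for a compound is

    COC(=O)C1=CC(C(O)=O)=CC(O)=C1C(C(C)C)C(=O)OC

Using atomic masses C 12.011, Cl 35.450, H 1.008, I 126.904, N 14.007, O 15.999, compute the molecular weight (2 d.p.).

First, the molecular formula is C15H18O7 (counting implicit H from valence).
  C: 15 × 12.011 = 180.165
  H: 18 × 1.008 = 18.144
  O: 7 × 15.999 = 111.993
Sum: 15×12.011 + 18×1.008 + 7×15.999 = 310.302 → 310.30 g/mol.

310.30 g/mol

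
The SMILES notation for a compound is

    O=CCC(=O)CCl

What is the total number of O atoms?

Scan the SMILES for O atoms (remember two-letter symbols like Cl and Br are single atoms).
Oxygen count: 2.

2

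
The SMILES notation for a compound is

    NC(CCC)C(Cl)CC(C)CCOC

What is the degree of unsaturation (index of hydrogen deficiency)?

0

Molecular formula: C11H24ClNO.
DoU = (2C + 2 + N − H − X) / 2, where X is the halogen count and O/S are ignored.
    = (2·11 + 2 + 1 − 24 − 1) / 2 = 0 / 2 = 0.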